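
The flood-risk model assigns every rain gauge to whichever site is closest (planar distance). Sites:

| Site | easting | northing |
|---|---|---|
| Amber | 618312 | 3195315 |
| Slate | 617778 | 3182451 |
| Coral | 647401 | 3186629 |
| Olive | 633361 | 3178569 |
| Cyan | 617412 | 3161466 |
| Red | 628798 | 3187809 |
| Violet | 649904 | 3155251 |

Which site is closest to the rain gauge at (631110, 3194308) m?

Red

Squared distances to each site:
Amber: 164802853.000; Slate: 318330673.000; Coral: 324363722.000; Olive: 252783122.000; Cyan: 1266232168.000; Red: 47582345.000; Violet: 1878663685.000.
Minimum at Red.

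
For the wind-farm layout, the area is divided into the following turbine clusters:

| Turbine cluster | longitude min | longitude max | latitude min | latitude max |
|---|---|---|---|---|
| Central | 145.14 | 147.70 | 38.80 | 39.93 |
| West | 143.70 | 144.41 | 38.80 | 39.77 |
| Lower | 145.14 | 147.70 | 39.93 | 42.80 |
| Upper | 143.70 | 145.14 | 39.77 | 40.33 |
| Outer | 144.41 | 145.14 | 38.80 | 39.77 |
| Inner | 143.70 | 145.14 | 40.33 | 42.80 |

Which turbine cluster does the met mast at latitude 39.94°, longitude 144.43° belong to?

Upper

The point has longitude = 144.43 and latitude = 39.94.
Only Upper satisfies 143.70 ≤ longitude ≤ 145.14 and 39.77 ≤ latitude ≤ 40.33.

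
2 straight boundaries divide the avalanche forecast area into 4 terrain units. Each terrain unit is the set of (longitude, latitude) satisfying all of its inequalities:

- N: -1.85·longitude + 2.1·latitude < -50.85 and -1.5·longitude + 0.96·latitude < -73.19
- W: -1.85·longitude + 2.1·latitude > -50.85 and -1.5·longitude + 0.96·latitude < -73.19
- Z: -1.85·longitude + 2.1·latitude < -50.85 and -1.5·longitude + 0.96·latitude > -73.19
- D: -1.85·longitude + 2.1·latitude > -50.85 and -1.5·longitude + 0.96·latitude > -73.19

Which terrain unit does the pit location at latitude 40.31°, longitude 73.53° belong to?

-1.85·73.53 + 2.1·40.31 = -51.380, which is < -50.85
-1.5·73.53 + 0.96·40.31 = -71.597, which is > -73.19
This sign pattern matches Z.

Z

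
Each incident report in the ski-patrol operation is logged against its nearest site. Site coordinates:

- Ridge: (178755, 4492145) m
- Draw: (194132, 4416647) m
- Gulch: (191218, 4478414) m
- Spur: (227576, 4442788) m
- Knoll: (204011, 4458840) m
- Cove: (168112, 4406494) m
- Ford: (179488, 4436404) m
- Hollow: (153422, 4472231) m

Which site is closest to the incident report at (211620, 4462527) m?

Knoll

Squared distances to each site:
Ridge: 1957334149.000; Draw: 2410804544.000; Gulch: 668638373.000; Spur: 644222057.000; Knoll: 71490850.000; Cove: 5032643153.000; Ford: 1714876553.000; Hollow: 3481174820.000.
Minimum at Knoll.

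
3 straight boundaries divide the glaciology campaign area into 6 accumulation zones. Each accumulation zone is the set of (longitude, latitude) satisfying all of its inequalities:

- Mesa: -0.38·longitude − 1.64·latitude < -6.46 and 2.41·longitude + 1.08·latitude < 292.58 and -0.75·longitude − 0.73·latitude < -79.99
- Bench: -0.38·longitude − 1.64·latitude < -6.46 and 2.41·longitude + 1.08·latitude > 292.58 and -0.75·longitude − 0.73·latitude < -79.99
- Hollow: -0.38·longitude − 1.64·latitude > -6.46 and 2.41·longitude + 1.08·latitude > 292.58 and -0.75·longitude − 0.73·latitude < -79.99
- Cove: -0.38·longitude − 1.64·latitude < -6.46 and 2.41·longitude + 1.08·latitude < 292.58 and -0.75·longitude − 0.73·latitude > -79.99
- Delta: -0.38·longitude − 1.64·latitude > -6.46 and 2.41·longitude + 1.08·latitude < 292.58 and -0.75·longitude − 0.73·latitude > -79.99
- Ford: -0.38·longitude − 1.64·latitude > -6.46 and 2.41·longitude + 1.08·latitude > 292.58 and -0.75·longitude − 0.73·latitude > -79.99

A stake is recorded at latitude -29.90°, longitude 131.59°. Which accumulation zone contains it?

-0.38·131.59 − 1.64·-29.90 = -0.968, which is > -6.46
2.41·131.59 + 1.08·-29.90 = 284.840, which is < 292.58
-0.75·131.59 − 0.73·-29.90 = -76.865, which is > -79.99
This sign pattern matches Delta.

Delta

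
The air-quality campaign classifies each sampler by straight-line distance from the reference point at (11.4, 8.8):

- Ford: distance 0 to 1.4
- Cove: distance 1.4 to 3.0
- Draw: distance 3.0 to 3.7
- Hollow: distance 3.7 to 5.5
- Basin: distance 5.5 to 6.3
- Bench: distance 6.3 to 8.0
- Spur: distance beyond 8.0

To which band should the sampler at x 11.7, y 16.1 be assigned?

Bench

Distance = √((11.7−11.4)² + (16.1−8.8)²) = √(0.090 + 53.290) = 7.306.
6.3 ≤ 7.306 < 8.0 → Bench.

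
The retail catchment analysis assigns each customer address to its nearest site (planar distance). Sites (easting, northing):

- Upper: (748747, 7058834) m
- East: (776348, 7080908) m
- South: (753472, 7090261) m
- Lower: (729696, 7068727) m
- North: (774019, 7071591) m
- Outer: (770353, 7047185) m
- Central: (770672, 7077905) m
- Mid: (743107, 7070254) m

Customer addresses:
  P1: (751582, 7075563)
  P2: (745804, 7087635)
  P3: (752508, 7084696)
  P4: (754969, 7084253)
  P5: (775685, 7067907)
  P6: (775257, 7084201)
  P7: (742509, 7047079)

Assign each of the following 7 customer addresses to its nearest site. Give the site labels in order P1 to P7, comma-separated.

Mid, South, South, South, North, East, Upper

P1 → Mid (d²=100011106.00)
P2 → South (d²=65694100.00)
P3 → South (d²=31898521.00)
P4 → South (d²=38337073.00)
P5 → North (d²=16347412.00)
P6 → East (d²=12034130.00)
P7 → Upper (d²=177092669.00)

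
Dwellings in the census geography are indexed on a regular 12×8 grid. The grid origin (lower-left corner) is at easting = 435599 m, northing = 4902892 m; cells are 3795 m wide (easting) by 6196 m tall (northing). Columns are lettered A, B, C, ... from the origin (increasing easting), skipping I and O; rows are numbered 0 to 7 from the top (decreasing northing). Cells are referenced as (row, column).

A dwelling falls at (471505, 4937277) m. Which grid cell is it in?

Column index: ⌊(471505 − 435599) / 3795⌋ = ⌊9.461⌋ = 9 → column K
Row offset from origin: ⌊(4937277 − 4902892) / 6196⌋ = ⌊5.550⌋ = 5 → row 2 (counted from top)

(2, K)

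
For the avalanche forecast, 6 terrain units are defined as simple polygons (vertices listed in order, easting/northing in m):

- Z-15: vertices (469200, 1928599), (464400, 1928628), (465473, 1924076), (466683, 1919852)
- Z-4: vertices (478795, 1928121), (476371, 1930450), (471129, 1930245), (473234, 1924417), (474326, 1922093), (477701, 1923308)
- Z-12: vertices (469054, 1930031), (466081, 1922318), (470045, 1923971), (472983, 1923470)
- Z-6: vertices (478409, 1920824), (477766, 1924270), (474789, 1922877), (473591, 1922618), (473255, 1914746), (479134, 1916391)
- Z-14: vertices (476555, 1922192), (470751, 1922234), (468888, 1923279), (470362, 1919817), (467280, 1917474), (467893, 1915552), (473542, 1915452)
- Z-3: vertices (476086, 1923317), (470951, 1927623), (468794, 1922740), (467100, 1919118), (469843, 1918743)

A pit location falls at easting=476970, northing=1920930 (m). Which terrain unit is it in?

Z-6

Cast a ray rightward from (476970, 1920930). For each polygon, the edges (by vertex number in listed order) whose endpoints lie on opposite sides of northing = 1920930, where each meets that height, and whether that is right or left of the point:
Z-15: 3–4 at easting≈466374.2 (left), 4–1 at easting≈466993.2 (left) → 0 crossings.
Z-4: no edge straddles that height → 0 crossings.
Z-12: no edge straddles that height → 0 crossings.
Z-6: 1–2 at easting≈478389.2 (right), 4–5 at easting≈473519.0 (left) → 1 crossing.
Z-14: 3–4 at easting≈469888.1 (left), 7–1 at easting≈475990.8 (left) → 0 crossings.
Z-3: 3–4 at easting≈467947.5 (left), 5–1 at easting≈472828.0 (left) → 0 crossings.
Only Z-6 has an odd count, so the point is inside Z-6.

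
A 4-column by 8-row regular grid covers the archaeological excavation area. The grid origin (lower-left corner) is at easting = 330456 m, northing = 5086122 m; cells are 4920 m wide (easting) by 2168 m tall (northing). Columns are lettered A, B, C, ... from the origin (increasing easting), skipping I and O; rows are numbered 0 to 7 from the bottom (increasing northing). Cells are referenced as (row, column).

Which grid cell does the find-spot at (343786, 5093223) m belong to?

(3, C)

Column index: ⌊(343786 − 330456) / 4920⌋ = ⌊2.709⌋ = 2 → column C
Row offset from origin: ⌊(5093223 − 5086122) / 2168⌋ = ⌊3.275⌋ = 3 → row 3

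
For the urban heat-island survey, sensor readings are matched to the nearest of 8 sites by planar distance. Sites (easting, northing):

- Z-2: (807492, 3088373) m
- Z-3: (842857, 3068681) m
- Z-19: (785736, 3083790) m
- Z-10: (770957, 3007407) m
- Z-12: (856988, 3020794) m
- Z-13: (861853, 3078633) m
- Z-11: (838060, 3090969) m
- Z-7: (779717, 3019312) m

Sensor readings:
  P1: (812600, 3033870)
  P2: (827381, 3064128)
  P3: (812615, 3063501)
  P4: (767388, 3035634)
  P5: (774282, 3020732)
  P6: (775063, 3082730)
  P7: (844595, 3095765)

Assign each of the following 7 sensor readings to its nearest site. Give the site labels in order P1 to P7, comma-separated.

Z-7, Z-3, Z-2, Z-7, Z-7, Z-19, Z-11

P1 → Z-7 (d²=1293227053.00)
P2 → Z-3 (d²=260236385.00)
P3 → Z-2 (d²=644861513.00)
P4 → Z-7 (d²=418411925.00)
P5 → Z-7 (d²=31555625.00)
P6 → Z-19 (d²=115036529.00)
P7 → Z-11 (d²=65707841.00)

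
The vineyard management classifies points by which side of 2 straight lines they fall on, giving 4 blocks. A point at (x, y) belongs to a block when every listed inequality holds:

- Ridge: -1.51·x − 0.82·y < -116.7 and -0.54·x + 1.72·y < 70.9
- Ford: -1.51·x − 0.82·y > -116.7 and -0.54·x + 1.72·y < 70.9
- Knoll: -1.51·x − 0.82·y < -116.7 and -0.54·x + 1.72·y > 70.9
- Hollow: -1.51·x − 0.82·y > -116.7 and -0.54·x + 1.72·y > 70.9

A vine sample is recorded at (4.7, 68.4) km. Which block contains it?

Hollow

-1.51·4.7 − 0.82·68.4 = -63.185, which is > -116.7
-0.54·4.7 + 1.72·68.4 = 115.110, which is > 70.9
This sign pattern matches Hollow.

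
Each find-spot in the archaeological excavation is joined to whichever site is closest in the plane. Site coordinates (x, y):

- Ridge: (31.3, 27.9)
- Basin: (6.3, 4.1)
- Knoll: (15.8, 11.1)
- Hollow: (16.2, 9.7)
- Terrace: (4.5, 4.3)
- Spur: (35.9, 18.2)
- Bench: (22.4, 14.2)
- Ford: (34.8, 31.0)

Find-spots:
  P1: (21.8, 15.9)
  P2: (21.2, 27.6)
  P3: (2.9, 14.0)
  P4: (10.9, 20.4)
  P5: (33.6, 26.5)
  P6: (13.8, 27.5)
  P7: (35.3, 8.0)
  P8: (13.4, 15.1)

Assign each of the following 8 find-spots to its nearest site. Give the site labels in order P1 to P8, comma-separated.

P1 → Bench (d²=3.25)
P2 → Ridge (d²=102.10)
P3 → Terrace (d²=96.65)
P4 → Knoll (d²=110.50)
P5 → Ridge (d²=7.25)
P6 → Bench (d²=250.85)
P7 → Spur (d²=104.40)
P8 → Knoll (d²=21.76)

Bench, Ridge, Terrace, Knoll, Ridge, Bench, Spur, Knoll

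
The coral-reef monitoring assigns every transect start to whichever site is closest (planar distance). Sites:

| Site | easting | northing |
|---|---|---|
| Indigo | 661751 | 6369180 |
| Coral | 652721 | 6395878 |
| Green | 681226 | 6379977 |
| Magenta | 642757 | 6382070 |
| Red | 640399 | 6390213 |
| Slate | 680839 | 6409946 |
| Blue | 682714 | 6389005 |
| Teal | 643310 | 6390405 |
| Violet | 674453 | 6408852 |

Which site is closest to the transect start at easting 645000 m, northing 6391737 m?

Teal

Squared distances to each site:
Indigo: 789414250.000; Coral: 76761722.000; Green: 1450620676.000; Magenta: 98481938.000; Red: 23491777.000; Slate: 1616001602.000; Blue: 1429809620.000; Teal: 4630324.000; Violet: 1160402434.000.
Minimum at Teal.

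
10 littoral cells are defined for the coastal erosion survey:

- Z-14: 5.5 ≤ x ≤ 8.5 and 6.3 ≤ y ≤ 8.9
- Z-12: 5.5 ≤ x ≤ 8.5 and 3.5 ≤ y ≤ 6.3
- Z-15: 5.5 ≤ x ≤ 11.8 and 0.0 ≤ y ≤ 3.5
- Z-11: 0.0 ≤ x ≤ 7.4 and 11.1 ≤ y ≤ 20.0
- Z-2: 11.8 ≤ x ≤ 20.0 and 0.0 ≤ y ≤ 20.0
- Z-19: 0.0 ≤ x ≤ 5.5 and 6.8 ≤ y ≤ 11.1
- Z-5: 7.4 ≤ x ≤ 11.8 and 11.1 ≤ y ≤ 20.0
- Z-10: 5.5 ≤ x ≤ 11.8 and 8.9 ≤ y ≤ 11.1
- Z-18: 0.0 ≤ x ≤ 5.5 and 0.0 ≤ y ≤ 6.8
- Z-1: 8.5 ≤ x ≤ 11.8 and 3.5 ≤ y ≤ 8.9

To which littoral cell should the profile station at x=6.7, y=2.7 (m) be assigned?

Z-15

The point has x = 6.7 and y = 2.7.
Only Z-15 satisfies 5.5 ≤ x ≤ 11.8 and 0.0 ≤ y ≤ 3.5.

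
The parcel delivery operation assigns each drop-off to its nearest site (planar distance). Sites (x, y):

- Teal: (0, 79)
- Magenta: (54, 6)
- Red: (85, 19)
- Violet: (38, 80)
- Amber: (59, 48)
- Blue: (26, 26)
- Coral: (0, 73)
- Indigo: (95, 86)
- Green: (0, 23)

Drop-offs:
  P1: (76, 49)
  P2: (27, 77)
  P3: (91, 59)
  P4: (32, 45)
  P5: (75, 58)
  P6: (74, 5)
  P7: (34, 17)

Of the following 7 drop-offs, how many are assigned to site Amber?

2

P1 → Amber
P2 → Violet
P3 → Indigo
P4 → Blue
P5 → Amber
P6 → Red
P7 → Blue
2 of the 7 go to Amber.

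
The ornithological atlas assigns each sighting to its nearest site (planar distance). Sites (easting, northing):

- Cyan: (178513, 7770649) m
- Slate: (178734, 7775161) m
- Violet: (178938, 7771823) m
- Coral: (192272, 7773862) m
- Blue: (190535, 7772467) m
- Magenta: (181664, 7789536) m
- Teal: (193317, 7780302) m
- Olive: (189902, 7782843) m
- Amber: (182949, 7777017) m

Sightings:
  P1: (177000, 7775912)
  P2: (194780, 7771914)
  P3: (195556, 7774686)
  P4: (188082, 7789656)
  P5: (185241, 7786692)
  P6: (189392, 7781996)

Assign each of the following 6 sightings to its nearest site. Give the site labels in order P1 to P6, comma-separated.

Slate, Coral, Coral, Magenta, Magenta, Olive

P1 → Slate (d²=3570757.00)
P2 → Coral (d²=10084768.00)
P3 → Coral (d²=11463632.00)
P4 → Magenta (d²=41205124.00)
P5 → Magenta (d²=20883265.00)
P6 → Olive (d²=977509.00)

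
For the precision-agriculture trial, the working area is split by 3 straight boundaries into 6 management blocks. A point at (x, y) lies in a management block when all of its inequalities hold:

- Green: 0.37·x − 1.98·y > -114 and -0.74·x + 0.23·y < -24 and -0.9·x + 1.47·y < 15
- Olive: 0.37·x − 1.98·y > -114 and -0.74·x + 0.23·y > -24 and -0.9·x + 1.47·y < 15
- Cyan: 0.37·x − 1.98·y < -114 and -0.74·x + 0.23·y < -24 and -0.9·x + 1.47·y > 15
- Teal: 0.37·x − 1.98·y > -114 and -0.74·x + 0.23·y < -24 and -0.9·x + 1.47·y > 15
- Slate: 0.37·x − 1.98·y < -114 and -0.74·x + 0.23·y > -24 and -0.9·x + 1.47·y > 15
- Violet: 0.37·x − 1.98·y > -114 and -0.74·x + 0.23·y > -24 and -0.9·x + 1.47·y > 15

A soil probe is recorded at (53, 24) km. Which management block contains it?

Green

0.37·53 − 1.98·24 = -27.910, which is > -114
-0.74·53 + 0.23·24 = -33.700, which is < -24
-0.9·53 + 1.47·24 = -12.420, which is < 15
This sign pattern matches Green.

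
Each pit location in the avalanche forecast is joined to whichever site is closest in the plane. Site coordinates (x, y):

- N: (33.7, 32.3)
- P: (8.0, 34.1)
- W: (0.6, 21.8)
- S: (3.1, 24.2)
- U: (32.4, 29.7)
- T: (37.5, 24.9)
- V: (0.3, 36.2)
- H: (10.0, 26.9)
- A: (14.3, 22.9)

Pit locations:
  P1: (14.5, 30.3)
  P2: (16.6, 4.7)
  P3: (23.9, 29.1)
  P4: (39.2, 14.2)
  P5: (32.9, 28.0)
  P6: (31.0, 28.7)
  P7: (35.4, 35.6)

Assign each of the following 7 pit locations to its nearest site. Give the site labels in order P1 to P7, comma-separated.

H, A, U, T, U, U, N

P1 → H (d²=31.81)
P2 → A (d²=336.53)
P3 → U (d²=72.61)
P4 → T (d²=117.38)
P5 → U (d²=3.14)
P6 → U (d²=2.96)
P7 → N (d²=13.78)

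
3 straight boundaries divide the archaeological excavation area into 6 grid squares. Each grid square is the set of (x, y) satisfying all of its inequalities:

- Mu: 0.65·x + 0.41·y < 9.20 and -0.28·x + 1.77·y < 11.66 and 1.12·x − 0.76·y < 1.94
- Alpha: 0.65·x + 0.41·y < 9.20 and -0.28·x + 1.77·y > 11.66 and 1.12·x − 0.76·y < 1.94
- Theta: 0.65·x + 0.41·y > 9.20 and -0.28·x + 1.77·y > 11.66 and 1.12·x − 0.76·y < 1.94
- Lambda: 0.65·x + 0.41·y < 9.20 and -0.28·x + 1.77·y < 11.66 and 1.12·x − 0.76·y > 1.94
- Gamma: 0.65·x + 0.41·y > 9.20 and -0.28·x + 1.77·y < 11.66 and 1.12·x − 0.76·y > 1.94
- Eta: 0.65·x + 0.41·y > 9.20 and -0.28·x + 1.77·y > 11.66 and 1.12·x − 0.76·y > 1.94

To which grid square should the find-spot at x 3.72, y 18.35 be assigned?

0.65·3.72 + 0.41·18.35 = 9.942, which is > 9.20
-0.28·3.72 + 1.77·18.35 = 31.438, which is > 11.66
1.12·3.72 − 0.76·18.35 = -9.780, which is < 1.94
This sign pattern matches Theta.

Theta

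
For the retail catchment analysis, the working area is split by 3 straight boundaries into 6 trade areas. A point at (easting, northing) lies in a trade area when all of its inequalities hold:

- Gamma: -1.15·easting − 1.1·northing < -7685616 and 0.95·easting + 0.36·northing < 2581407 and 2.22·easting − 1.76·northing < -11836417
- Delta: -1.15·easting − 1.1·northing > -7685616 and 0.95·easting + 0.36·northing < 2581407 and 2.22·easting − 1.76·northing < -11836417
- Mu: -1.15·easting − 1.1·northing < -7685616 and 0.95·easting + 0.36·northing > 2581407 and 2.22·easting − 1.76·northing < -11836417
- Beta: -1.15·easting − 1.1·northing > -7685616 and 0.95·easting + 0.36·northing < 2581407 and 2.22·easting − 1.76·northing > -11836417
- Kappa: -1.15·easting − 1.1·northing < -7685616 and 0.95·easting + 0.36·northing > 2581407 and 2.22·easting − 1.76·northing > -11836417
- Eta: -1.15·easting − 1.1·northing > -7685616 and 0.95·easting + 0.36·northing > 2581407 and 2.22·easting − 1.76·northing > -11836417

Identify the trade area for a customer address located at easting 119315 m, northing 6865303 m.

-1.15·119315 − 1.1·6865303 = -7689045.550, which is < -7685616
0.95·119315 + 0.36·6865303 = 2584858.330, which is > 2581407
2.22·119315 − 1.76·6865303 = -11818053.980, which is > -11836417
This sign pattern matches Kappa.

Kappa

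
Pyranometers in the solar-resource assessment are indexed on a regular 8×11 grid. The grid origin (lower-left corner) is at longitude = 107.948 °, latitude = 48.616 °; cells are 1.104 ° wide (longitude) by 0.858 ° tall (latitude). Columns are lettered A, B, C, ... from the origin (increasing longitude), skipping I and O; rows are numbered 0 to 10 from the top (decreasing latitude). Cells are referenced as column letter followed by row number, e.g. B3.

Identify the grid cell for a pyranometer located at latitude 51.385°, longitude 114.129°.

F7

Column index: ⌊(114.129 − 107.948) / 1.104⌋ = ⌊5.599⌋ = 5 → column F
Row offset from origin: ⌊(51.385 − 48.616) / 0.858⌋ = ⌊3.227⌋ = 3 → row 7 (counted from top)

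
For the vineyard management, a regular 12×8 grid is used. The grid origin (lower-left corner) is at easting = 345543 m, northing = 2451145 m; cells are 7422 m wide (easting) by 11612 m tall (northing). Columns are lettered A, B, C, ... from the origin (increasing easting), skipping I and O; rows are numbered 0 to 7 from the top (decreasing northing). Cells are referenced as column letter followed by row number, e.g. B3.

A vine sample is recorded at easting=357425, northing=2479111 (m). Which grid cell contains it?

B5

Column index: ⌊(357425 − 345543) / 7422⌋ = ⌊1.601⌋ = 1 → column B
Row offset from origin: ⌊(2479111 − 2451145) / 11612⌋ = ⌊2.408⌋ = 2 → row 5 (counted from top)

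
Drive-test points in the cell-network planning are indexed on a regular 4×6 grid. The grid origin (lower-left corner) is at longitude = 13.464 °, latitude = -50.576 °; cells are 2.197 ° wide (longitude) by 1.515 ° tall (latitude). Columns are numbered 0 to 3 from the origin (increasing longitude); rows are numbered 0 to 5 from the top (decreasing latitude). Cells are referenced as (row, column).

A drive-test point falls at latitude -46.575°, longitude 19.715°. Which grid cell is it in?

Column index: ⌊(19.715 − 13.464) / 2.197⌋ = ⌊2.845⌋ = 2
Row offset from origin: ⌊(-46.575 − -50.576) / 1.515⌋ = ⌊2.641⌋ = 2 → row 3 (counted from top)

(3, 2)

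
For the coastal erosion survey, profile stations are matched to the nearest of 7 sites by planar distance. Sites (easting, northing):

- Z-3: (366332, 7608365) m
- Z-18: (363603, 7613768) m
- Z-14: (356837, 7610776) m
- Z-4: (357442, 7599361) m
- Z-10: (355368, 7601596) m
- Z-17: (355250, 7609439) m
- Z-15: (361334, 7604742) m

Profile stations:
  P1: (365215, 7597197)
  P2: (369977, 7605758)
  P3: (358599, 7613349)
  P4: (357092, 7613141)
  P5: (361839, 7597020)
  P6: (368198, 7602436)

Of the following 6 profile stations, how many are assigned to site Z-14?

2

P1 → Z-4
P2 → Z-3
P3 → Z-14
P4 → Z-14
P5 → Z-4
P6 → Z-3
2 of the 6 go to Z-14.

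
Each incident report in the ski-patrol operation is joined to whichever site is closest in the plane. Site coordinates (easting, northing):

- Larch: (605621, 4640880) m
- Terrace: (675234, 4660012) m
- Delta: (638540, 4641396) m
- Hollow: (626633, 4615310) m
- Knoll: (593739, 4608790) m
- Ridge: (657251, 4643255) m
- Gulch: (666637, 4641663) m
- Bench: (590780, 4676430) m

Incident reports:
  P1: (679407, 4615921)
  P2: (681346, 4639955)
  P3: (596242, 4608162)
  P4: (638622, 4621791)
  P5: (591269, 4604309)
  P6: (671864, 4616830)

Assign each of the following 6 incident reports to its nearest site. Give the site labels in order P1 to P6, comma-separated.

P1 → Gulch (d²=825723464.00)
P2 → Gulch (d²=219271945.00)
P3 → Knoll (d²=6659393.00)
P4 → Hollow (d²=185739482.00)
P5 → Knoll (d²=26180261.00)
P6 → Gulch (d²=643999418.00)

Gulch, Gulch, Knoll, Hollow, Knoll, Gulch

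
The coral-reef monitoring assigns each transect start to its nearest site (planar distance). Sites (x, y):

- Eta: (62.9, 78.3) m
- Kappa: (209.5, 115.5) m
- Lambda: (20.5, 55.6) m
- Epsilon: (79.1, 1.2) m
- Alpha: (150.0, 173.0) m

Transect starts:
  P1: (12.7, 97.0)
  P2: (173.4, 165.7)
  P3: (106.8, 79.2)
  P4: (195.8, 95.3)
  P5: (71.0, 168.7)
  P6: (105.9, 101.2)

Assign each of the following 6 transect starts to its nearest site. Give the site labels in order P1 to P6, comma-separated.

P1 → Lambda (d²=1774.80)
P2 → Alpha (d²=600.85)
P3 → Eta (d²=1928.02)
P4 → Kappa (d²=595.73)
P5 → Alpha (d²=6259.49)
P6 → Eta (d²=2373.41)

Lambda, Alpha, Eta, Kappa, Alpha, Eta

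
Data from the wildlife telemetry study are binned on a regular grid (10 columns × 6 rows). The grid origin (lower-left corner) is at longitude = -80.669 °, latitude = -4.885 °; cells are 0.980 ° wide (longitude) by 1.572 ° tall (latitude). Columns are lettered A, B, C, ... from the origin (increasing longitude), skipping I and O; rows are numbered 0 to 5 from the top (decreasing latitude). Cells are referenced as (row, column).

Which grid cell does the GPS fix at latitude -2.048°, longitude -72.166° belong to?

(4, J)

Column index: ⌊(-72.166 − -80.669) / 0.980⌋ = ⌊8.677⌋ = 8 → column J
Row offset from origin: ⌊(-2.048 − -4.885) / 1.572⌋ = ⌊1.805⌋ = 1 → row 4 (counted from top)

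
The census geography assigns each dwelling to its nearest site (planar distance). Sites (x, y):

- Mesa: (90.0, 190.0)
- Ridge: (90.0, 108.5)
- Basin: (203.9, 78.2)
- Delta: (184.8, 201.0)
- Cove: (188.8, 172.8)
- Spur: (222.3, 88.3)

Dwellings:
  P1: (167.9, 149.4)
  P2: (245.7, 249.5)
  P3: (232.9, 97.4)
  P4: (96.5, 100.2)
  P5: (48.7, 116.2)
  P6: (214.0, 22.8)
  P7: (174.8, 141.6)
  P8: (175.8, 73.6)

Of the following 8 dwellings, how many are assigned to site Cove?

P1 → Cove
P2 → Delta
P3 → Spur
P4 → Ridge
P5 → Ridge
P6 → Basin
P7 → Cove
P8 → Basin
2 of the 8 go to Cove.

2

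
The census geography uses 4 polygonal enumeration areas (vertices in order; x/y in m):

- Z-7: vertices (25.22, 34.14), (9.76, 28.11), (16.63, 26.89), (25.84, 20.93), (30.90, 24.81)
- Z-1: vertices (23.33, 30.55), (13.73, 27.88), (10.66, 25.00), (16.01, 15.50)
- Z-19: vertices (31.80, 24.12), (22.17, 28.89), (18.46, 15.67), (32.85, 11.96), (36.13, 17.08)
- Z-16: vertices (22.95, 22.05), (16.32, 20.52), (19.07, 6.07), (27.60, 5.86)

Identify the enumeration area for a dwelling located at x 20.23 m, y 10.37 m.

Z-16

Cast a ray rightward from (20.23, 10.37). For each polygon, the edges (by vertex number in listed order) whose endpoints lie on opposite sides of y = 10.37, where each meets that height, and whether that is right or left of the point:
Z-7: no edge straddles that height → 0 crossings.
Z-1: no edge straddles that height → 0 crossings.
Z-19: no edge straddles that height → 0 crossings.
Z-16: 2–3 at x≈18.252 (left), 4–1 at x≈26.305 (right) → 1 crossing.
Only Z-16 has an odd count, so the point is inside Z-16.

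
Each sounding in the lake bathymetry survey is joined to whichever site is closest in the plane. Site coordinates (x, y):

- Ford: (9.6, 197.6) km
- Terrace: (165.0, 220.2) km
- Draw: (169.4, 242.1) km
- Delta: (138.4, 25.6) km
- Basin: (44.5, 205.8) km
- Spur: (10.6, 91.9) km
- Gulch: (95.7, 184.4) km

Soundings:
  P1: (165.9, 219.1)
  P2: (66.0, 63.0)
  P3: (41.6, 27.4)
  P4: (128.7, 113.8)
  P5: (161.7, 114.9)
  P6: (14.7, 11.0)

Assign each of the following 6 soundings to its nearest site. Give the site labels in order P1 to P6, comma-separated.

Terrace, Spur, Spur, Gulch, Delta, Spur

P1 → Terrace (d²=2.02)
P2 → Spur (d²=3904.37)
P3 → Spur (d²=5121.25)
P4 → Gulch (d²=6073.36)
P5 → Delta (d²=8517.38)
P6 → Spur (d²=6561.62)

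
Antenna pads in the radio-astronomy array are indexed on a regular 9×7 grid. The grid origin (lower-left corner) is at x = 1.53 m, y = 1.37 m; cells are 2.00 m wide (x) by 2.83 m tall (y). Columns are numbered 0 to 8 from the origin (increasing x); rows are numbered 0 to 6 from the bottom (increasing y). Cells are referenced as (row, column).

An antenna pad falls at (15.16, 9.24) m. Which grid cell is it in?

(2, 6)

Column index: ⌊(15.16 − 1.53) / 2.00⌋ = ⌊6.815⌋ = 6
Row offset from origin: ⌊(9.24 − 1.37) / 2.83⌋ = ⌊2.781⌋ = 2 → row 2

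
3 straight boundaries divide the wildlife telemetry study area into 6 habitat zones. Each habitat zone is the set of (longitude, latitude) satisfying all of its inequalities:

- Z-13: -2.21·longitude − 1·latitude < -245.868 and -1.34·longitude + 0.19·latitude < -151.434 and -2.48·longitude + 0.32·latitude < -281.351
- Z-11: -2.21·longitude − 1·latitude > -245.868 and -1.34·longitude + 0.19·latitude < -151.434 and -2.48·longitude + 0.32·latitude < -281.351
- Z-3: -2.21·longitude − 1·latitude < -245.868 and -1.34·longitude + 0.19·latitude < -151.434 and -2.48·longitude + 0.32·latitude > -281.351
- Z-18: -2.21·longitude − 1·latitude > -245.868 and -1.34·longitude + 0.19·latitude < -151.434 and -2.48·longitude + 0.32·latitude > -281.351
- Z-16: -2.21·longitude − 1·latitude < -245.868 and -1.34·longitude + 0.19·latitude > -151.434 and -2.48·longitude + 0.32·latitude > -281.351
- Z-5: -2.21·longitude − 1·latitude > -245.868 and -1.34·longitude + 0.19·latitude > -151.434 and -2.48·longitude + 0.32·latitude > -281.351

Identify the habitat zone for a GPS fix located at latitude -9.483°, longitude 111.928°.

-2.21·111.928 − 1·-9.483 = -237.878, which is > -245.868
-1.34·111.928 + 0.19·-9.483 = -151.785, which is < -151.434
-2.48·111.928 + 0.32·-9.483 = -280.616, which is > -281.351
This sign pattern matches Z-18.

Z-18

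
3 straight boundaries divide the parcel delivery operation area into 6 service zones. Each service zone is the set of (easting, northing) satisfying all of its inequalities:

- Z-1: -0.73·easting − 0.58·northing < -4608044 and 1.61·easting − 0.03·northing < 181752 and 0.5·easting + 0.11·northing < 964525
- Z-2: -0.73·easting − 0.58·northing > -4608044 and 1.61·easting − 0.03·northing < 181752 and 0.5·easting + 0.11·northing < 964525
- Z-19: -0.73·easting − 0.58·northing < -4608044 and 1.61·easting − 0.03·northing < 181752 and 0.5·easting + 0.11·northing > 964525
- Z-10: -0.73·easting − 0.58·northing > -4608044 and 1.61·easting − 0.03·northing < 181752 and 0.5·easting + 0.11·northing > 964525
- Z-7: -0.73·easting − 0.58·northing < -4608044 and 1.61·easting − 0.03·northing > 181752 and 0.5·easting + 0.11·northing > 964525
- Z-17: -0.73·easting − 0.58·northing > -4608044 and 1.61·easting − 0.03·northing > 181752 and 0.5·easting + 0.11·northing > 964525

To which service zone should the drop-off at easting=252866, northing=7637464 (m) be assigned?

Z-19

-0.73·252866 − 0.58·7637464 = -4614321.300, which is < -4608044
1.61·252866 − 0.03·7637464 = 177990.340, which is < 181752
0.5·252866 + 0.11·7637464 = 966554.040, which is > 964525
This sign pattern matches Z-19.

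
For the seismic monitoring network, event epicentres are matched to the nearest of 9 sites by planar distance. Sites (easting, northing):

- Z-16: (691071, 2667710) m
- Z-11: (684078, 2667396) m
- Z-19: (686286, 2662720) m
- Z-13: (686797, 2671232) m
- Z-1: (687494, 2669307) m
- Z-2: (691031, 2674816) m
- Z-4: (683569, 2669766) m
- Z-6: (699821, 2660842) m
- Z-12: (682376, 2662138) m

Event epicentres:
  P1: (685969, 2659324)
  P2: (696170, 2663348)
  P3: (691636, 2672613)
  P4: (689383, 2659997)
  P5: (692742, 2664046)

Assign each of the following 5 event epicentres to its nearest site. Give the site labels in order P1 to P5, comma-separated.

Z-19, Z-6, Z-2, Z-19, Z-16

P1 → Z-19 (d²=11633305.00)
P2 → Z-6 (d²=19609837.00)
P3 → Z-2 (d²=5219234.00)
P4 → Z-19 (d²=17006138.00)
P5 → Z-16 (d²=16217137.00)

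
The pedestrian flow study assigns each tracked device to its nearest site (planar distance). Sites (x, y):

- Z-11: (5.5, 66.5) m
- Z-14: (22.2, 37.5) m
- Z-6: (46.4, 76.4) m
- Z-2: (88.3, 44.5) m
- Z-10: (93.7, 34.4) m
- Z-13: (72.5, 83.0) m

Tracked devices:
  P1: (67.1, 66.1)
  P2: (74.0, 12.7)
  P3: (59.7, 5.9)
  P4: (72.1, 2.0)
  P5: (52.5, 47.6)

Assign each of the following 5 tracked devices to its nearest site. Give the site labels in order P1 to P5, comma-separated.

Z-13, Z-10, Z-10, Z-10, Z-6

P1 → Z-13 (d²=314.77)
P2 → Z-10 (d²=858.98)
P3 → Z-10 (d²=1968.25)
P4 → Z-10 (d²=1516.32)
P5 → Z-6 (d²=866.65)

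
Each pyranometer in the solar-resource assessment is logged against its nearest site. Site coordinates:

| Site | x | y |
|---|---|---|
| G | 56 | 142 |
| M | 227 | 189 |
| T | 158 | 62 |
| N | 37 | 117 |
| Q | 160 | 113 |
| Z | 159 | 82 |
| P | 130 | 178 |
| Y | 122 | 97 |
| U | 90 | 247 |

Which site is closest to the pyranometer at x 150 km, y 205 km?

P

Squared distances to each site:
G: 12805.000; M: 6185.000; T: 20513.000; N: 20513.000; Q: 8564.000; Z: 15210.000; P: 1129.000; Y: 12448.000; U: 5364.000.
Minimum at P.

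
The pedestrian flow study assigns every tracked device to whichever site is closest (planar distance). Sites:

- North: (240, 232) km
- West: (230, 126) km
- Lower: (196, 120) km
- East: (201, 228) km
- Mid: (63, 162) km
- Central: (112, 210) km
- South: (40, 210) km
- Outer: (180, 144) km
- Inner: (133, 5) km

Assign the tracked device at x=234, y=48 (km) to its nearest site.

West

Squared distances to each site:
North: 33892.000; West: 6100.000; Lower: 6628.000; East: 33489.000; Mid: 42237.000; Central: 41128.000; South: 63880.000; Outer: 12132.000; Inner: 12050.000.
Minimum at West.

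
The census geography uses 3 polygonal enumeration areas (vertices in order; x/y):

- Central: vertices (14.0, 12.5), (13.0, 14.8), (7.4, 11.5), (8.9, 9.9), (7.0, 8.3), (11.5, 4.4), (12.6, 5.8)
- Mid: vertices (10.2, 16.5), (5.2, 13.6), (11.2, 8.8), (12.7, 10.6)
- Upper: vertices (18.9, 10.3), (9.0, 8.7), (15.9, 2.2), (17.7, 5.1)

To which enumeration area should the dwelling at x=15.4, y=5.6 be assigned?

Upper

Cast a ray rightward from (15.4, 5.6). For each polygon, the edges (by vertex number in listed order) whose endpoints lie on opposite sides of y = 5.6, where each meets that height, and whether that is right or left of the point:
Central: 5–6 at x≈10.12 (left), 6–7 at x≈12.44 (left) → 0 crossings.
Mid: no edge straddles that height → 0 crossings.
Upper: 2–3 at x≈12.29 (left), 4–1 at x≈17.82 (right) → 1 crossing.
Only Upper has an odd count, so the point is inside Upper.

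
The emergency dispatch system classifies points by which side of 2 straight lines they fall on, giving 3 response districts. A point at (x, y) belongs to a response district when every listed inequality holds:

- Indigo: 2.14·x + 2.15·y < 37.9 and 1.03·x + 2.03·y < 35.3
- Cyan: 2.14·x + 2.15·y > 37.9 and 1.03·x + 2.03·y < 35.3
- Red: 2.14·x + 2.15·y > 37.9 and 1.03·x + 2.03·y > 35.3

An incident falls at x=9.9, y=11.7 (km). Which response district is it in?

2.14·9.9 + 2.15·11.7 = 46.341, which is > 37.9
1.03·9.9 + 2.03·11.7 = 33.948, which is < 35.3
This sign pattern matches Cyan.

Cyan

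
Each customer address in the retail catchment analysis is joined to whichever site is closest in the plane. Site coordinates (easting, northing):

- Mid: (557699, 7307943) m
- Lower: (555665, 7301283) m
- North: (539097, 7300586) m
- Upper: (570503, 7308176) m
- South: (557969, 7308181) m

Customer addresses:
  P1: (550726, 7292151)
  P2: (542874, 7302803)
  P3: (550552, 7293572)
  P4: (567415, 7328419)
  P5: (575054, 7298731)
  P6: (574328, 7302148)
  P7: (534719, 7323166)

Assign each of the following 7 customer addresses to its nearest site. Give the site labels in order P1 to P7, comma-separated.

P1 → Lower (d²=107787145.00)
P2 → North (d²=19180818.00)
P3 → Lower (d²=85602290.00)
P4 → Upper (d²=419314793.00)
P5 → Upper (d²=109919626.00)
P6 → Upper (d²=50967409.00)
P7 → North (d²=529023284.00)

Lower, North, Lower, Upper, Upper, Upper, North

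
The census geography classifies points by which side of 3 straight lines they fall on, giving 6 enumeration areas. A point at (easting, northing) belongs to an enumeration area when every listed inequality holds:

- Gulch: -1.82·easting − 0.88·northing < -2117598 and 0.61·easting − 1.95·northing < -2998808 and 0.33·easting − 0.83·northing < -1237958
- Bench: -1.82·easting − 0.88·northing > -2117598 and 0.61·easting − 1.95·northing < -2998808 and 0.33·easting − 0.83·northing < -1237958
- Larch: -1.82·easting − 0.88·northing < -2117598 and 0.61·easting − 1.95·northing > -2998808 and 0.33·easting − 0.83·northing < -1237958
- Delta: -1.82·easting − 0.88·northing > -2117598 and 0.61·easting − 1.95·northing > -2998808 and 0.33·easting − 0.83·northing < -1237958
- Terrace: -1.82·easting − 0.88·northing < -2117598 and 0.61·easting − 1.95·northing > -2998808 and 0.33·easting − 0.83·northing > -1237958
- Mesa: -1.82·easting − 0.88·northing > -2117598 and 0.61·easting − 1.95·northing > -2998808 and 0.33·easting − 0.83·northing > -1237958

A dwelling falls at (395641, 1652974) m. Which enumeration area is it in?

Larch

-1.82·395641 − 0.88·1652974 = -2174683.740, which is < -2117598
0.61·395641 − 1.95·1652974 = -2981958.290, which is > -2998808
0.33·395641 − 0.83·1652974 = -1241406.890, which is < -1237958
This sign pattern matches Larch.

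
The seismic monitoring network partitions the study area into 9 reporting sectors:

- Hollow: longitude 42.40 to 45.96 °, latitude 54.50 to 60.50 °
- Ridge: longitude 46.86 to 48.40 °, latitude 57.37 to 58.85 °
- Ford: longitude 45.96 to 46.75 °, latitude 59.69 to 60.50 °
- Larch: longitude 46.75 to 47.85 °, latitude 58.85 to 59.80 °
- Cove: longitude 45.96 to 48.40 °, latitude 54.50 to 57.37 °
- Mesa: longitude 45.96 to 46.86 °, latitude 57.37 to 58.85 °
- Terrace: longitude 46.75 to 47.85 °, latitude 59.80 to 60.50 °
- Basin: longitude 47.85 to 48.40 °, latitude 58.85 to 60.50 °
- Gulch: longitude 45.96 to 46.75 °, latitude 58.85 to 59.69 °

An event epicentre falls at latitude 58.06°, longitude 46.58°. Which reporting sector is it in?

The point has longitude = 46.58 and latitude = 58.06.
Only Mesa satisfies 45.96 ≤ longitude ≤ 46.86 and 57.37 ≤ latitude ≤ 58.85.

Mesa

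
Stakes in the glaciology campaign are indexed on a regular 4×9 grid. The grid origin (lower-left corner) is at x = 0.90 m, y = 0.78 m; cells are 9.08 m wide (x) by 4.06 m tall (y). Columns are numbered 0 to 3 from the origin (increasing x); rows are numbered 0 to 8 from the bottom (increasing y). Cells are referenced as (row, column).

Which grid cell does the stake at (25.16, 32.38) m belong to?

Column index: ⌊(25.16 − 0.90) / 9.08⌋ = ⌊2.672⌋ = 2
Row offset from origin: ⌊(32.38 − 0.78) / 4.06⌋ = ⌊7.783⌋ = 7 → row 7

(7, 2)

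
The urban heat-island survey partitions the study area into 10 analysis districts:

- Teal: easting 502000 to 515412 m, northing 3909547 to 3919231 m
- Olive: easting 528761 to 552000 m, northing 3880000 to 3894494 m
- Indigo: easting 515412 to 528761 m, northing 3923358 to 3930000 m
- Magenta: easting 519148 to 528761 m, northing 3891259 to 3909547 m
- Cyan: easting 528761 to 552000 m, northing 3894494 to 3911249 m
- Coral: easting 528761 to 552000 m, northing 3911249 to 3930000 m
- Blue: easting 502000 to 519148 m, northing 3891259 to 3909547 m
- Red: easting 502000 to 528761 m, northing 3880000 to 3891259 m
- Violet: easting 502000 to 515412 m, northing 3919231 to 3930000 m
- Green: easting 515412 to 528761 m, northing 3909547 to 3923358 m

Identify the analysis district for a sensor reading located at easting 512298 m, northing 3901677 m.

The point has easting = 512298 and northing = 3901677.
Only Blue satisfies 502000 ≤ easting ≤ 519148 and 3891259 ≤ northing ≤ 3909547.

Blue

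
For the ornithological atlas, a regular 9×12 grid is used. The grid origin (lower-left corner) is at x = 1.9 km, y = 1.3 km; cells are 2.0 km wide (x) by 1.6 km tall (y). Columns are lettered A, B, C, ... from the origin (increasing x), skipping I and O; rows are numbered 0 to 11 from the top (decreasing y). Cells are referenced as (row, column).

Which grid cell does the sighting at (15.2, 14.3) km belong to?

Column index: ⌊(15.2 − 1.9) / 2.0⌋ = ⌊6.650⌋ = 6 → column G
Row offset from origin: ⌊(14.3 − 1.3) / 1.6⌋ = ⌊8.125⌋ = 8 → row 3 (counted from top)

(3, G)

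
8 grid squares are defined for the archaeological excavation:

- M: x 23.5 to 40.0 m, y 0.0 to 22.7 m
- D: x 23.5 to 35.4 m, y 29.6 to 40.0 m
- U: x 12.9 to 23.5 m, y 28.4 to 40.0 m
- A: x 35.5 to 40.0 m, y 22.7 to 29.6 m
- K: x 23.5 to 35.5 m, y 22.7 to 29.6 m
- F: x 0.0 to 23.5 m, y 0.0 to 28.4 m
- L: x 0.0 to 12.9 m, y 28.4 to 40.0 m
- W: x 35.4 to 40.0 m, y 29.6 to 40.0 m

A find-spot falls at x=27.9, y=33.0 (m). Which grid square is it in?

The point has x = 27.9 and y = 33.0.
Only D satisfies 23.5 ≤ x ≤ 35.4 and 29.6 ≤ y ≤ 40.0.

D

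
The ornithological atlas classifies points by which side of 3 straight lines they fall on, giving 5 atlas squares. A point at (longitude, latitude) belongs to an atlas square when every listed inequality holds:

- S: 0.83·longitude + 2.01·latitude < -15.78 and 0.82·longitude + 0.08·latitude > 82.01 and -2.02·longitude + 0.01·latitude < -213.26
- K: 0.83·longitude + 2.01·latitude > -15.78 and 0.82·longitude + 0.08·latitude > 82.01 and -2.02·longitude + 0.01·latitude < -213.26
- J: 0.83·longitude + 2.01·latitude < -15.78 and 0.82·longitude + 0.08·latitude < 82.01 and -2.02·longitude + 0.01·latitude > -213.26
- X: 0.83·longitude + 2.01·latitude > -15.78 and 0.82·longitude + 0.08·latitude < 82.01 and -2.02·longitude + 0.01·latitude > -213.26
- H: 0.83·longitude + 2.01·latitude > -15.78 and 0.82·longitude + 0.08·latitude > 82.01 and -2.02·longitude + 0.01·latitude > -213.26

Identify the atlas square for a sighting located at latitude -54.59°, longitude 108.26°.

S

0.83·108.26 + 2.01·-54.59 = -19.870, which is < -15.78
0.82·108.26 + 0.08·-54.59 = 84.406, which is > 82.01
-2.02·108.26 + 0.01·-54.59 = -219.231, which is < -213.26
This sign pattern matches S.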